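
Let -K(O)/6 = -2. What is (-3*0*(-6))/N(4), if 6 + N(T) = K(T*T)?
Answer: 0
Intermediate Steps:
K(O) = 12 (K(O) = -6*(-2) = 12)
N(T) = 6 (N(T) = -6 + 12 = 6)
(-3*0*(-6))/N(4) = (-3*0*(-6))/6 = (0*(-6))/6 = (⅙)*0 = 0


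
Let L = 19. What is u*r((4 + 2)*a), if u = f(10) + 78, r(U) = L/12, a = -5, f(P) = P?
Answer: 418/3 ≈ 139.33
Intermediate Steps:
r(U) = 19/12
u = 88 (u = 10 + 78 = 88)
u*r((4 + 2)*a) = 88*(19/12) = 418/3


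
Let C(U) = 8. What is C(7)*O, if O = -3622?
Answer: -28976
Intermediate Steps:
C(7)*O = 8*(-3622) = -28976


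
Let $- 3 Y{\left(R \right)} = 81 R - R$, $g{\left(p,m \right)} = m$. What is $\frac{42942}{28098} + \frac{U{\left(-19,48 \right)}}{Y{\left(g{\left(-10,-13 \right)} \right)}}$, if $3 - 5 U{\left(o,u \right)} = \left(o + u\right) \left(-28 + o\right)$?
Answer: $\frac{28203667}{12175800} \approx 2.3164$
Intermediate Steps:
$Y{\left(R \right)} = - \frac{80 R}{3}$ ($Y{\left(R \right)} = - \frac{81 R - R}{3} = - \frac{80 R}{3}$)
$U{\left(o,u \right)} = \frac{3}{5} - \frac{\left(-28 + o\right) \left(o + u\right)}{5}$ ($U{\left(o,u \right)} = \frac{3}{5} - \frac{\left(o + u\right) \left(-28 + o\right)}{5} = \frac{3}{5} - \frac{\left(-28 + o\right) \left(o + u\right)}{5}$)
$\frac{42942}{28098} + \frac{U{\left(-19,48 \right)}}{Y{\left(g{\left(-10,-13 \right)} \right)}} = \frac{42942}{28098} + \frac{\frac{3}{5} - \frac{\left(-19\right)^{2}}{5} + \frac{28}{5} \left(-19\right) + \frac{28}{5} \cdot 48 - \left(- \frac{19}{5}\right) 48}{\left(- \frac{80}{3}\right) \left(-13\right)} = 42942 \cdot \frac{1}{28098} + \frac{\frac{3}{5} - \frac{361}{5} - \frac{532}{5} + \frac{1344}{5} + \frac{912}{5}}{\frac{1040}{3}} = \frac{7157}{4683} + \left(\frac{3}{5} - \frac{361}{5} - \frac{532}{5} + \frac{1344}{5} + \frac{912}{5}\right) \frac{3}{1040} = \frac{7157}{4683} + \frac{1366}{5} \cdot \frac{3}{1040} = \frac{7157}{4683} + \frac{2049}{2600} = \frac{28203667}{12175800}$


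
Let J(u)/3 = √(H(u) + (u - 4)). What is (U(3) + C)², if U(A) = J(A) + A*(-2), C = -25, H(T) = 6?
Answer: 1006 - 186*√5 ≈ 590.09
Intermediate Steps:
J(u) = 3*√(2 + u) (J(u) = 3*√(6 + (u - 4)) = 3*√(6 + (-4 + u)) = 3*√(2 + u))
U(A) = -2*A + 3*√(2 + A) (U(A) = 3*√(2 + A) + A*(-2) = 3*√(2 + A) - 2*A = -2*A + 3*√(2 + A))
(U(3) + C)² = ((-2*3 + 3*√(2 + 3)) - 25)² = ((-6 + 3*√5) - 25)² = (-31 + 3*√5)²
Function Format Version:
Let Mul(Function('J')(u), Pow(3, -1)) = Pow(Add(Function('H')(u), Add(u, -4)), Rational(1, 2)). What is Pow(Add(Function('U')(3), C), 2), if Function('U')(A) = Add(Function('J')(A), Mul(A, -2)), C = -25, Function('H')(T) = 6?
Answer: Add(1006, Mul(-186, Pow(5, Rational(1, 2)))) ≈ 590.09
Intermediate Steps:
Function('J')(u) = Mul(3, Pow(Add(2, u), Rational(1, 2))) (Function('J')(u) = Mul(3, Pow(Add(6, Add(u, -4)), Rational(1, 2))) = Mul(3, Pow(Add(6, Add(-4, u)), Rational(1, 2))) = Mul(3, Pow(Add(2, u), Rational(1, 2))))
Function('U')(A) = Add(Mul(-2, A), Mul(3, Pow(Add(2, A), Rational(1, 2)))) (Function('U')(A) = Add(Mul(3, Pow(Add(2, A), Rational(1, 2))), Mul(A, -2)) = Add(Mul(3, Pow(Add(2, A), Rational(1, 2))), Mul(-2, A)) = Add(Mul(-2, A), Mul(3, Pow(Add(2, A), Rational(1, 2)))))
Pow(Add(Function('U')(3), C), 2) = Pow(Add(Add(Mul(-2, 3), Mul(3, Pow(Add(2, 3), Rational(1, 2)))), -25), 2) = Pow(Add(Add(-6, Mul(3, Pow(5, Rational(1, 2)))), -25), 2) = Pow(Add(-31, Mul(3, Pow(5, Rational(1, 2)))), 2)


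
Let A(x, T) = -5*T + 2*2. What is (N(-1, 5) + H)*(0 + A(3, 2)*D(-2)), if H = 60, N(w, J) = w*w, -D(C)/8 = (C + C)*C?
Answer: 23424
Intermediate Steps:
D(C) = -16*C² (D(C) = -8*(C + C)*C = -8*2*C*C = -16*C²)
A(x, T) = 4 - 5*T (A(x, T) = -5*T + 4 = 4 - 5*T)
N(w, J) = w²
(N(-1, 5) + H)*(0 + A(3, 2)*D(-2)) = ((-1)² + 60)*(0 + (4 - 5*2)*(-16*(-2)²)) = (1 + 60)*(0 + (4 - 10)*(-16*4)) = 61*(0 - 6*(-64)) = 61*(0 + 384) = 61*384 = 23424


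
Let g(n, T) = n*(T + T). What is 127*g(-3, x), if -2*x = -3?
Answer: -1143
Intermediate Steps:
x = 3/2 (x = -½*(-3) = 3/2 ≈ 1.5000)
g(n, T) = 2*T*n (g(n, T) = n*(2*T) = 2*T*n)
127*g(-3, x) = 127*(2*(3/2)*(-3)) = 127*(-9) = -1143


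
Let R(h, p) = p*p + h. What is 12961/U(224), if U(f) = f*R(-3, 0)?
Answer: -12961/672 ≈ -19.287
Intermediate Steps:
R(h, p) = h + p**2 (R(h, p) = p**2 + h = h + p**2)
U(f) = -3*f (U(f) = f*(-3 + 0**2) = f*(-3 + 0) = f*(-3) = -3*f)
12961/U(224) = 12961/((-3*224)) = 12961/(-672) = 12961*(-1/672) = -12961/672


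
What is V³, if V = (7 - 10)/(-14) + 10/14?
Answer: 2197/2744 ≈ 0.80066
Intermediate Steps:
V = 13/14 (V = -3*(-1/14) + 10*(1/14) = 3/14 + 5/7 = 13/14 ≈ 0.92857)
V³ = (13/14)³ = 2197/2744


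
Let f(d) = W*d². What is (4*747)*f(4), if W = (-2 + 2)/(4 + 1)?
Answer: 0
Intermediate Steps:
W = 0 (W = 0/5 = 0*(⅕) = 0)
f(d) = 0 (f(d) = 0*d² = 0)
(4*747)*f(4) = (4*747)*0 = 2988*0 = 0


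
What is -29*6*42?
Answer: -7308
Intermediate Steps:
-29*6*42 = -174*42 = -7308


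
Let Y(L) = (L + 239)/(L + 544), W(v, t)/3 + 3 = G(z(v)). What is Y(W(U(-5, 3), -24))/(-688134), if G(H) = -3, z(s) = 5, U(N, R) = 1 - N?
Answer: -221/361958484 ≈ -6.1057e-7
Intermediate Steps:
W(v, t) = -18 (W(v, t) = -9 + 3*(-3) = -9 - 9 = -18)
Y(L) = (239 + L)/(544 + L)
Y(W(U(-5, 3), -24))/(-688134) = ((239 - 18)/(544 - 18))/(-688134) = (221/526)*(-1/688134) = -221/361958484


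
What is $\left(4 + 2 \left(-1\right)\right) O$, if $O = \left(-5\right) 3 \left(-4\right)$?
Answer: $120$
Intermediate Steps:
$O = 60$ ($O = \left(-15\right) \left(-4\right) = 60$)
$\left(4 + 2 \left(-1\right)\right) O = \left(4 + 2 \left(-1\right)\right) 60 = \left(4 - 2\right) 60 = 2 \cdot 60 = 120$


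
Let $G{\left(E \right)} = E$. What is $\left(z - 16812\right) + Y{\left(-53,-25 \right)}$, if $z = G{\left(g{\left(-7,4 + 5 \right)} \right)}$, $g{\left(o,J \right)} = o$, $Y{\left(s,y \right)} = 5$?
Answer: $-16814$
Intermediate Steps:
$z = -7$
$\left(z - 16812\right) + Y{\left(-53,-25 \right)} = \left(-7 - 16812\right) + 5 = -16819 + 5 = -16814$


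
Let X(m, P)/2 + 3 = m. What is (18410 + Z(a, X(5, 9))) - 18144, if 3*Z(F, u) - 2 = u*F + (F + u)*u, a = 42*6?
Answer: 944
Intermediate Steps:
X(m, P) = -6 + 2*m
a = 252
Z(F, u) = ⅔ + F*u/3 + u*(F + u)/3 (Z(F, u) = ⅔ + (u*F + (F + u)*u)/3 = ⅔ + (F*u + u*(F + u))/3 = ⅔ + (F*u/3 + u*(F + u)/3) = ⅔ + F*u/3 + u*(F + u)/3)
(18410 + Z(a, X(5, 9))) - 18144 = (18410 + (⅔ + (-6 + 2*5)²/3 + (⅔)*252*(-6 + 2*5))) - 18144 = (18410 + (⅔ + (-6 + 10)²/3 + (⅔)*252*(-6 + 10))) - 18144 = (18410 + (⅔ + (⅓)*4² + (⅔)*252*4)) - 18144 = (18410 + (⅔ + (⅓)*16 + 672)) - 18144 = (18410 + (⅔ + 16/3 + 672)) - 18144 = (18410 + 678) - 18144 = 19088 - 18144 = 944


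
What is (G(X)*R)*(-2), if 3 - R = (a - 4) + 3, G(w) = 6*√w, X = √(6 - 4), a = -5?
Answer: -108*2^(¼) ≈ -128.43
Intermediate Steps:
X = √2 ≈ 1.4142
R = 9 (R = 3 - ((-5 - 4) + 3) = 3 - (-9 + 3) = 3 - 1*(-6) = 3 + 6 = 9)
(G(X)*R)*(-2) = ((6*√(√2))*9)*(-2) = ((6*2^(¼))*9)*(-2) = (54*2^(¼))*(-2) = -108*2^(¼)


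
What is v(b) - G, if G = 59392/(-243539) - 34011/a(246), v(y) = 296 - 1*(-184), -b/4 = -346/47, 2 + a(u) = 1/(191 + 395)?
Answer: -4716882939242/285184169 ≈ -16540.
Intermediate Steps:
a(u) = -1171/586 (a(u) = -2 + 1/(191 + 395) = -2 + 1/586 = -1171/586)
b = 1384/47 (b = -(-1384)/47 = -4*(-346/47) = 1384/47 ≈ 29.447)
v(y) = 480 (v(y) = 296 + 184 = 480)
G = 4853771340362/285184169 (G = 59392/(-243539) - 34011/(-1171/586) = 59392*(-1/243539) - 34011*(-586/1171) = -59392/243539 + 19930446/1171 = 4853771340362/285184169 ≈ 17020.)
v(b) - G = 480 - 1*4853771340362/285184169 = 480 - 4853771340362/285184169 = -4716882939242/285184169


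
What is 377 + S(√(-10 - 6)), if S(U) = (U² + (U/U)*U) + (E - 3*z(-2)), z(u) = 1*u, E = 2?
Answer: 369 + 4*I ≈ 369.0 + 4.0*I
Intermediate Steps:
z(u) = u
S(U) = 8 + U + U² (S(U) = (U² + (U/U)*U) + (2 - 3*(-2)) = (U² + 1*U) + (2 + 6) = (U² + U) + 8 = (U + U²) + 8 = 8 + U + U²)
377 + S(√(-10 - 6)) = 377 + (8 + √(-10 - 6) + (√(-10 - 6))²) = 377 + (8 + √(-16) + (√(-16))²) = 377 + (8 + 4*I + (4*I)²) = 377 + (8 + 4*I - 16) = 377 + (-8 + 4*I) = 369 + 4*I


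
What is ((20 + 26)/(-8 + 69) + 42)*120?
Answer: 312960/61 ≈ 5130.5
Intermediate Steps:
((20 + 26)/(-8 + 69) + 42)*120 = (46/61 + 42)*120 = (2608/61)*120 = 312960/61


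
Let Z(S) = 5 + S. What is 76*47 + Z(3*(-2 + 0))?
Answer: 3571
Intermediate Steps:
76*47 + Z(3*(-2 + 0)) = 76*47 + (5 + 3*(-2 + 0)) = 3572 + (5 + 3*(-2)) = 3572 + (5 - 6) = 3572 - 1 = 3571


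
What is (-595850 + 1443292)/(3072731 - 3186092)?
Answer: -847442/113361 ≈ -7.4756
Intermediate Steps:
(-595850 + 1443292)/(3072731 - 3186092) = 847442/(-113361) = 847442*(-1/113361) = -847442/113361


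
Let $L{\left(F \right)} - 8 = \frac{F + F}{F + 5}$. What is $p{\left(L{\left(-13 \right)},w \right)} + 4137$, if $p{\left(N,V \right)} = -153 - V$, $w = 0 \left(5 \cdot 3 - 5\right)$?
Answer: $3984$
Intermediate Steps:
$L{\left(F \right)} = 8 + \frac{2 F}{5 + F}$ ($L{\left(F \right)} = 8 + \frac{F + F}{F + 5} = 8 + \frac{2 F}{5 + F}$)
$w = 0$ ($w = 0 \left(15 - 5\right) = 0 \cdot 10 = 0$)
$p{\left(L{\left(-13 \right)},w \right)} + 4137 = \left(-153 - 0\right) + 4137 = \left(-153 + 0\right) + 4137 = -153 + 4137 = 3984$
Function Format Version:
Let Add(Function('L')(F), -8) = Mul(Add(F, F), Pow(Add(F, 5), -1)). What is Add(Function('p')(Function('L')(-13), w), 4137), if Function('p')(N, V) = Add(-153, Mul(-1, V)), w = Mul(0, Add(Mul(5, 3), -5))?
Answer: 3984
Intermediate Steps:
Function('L')(F) = Add(8, Mul(2, F, Pow(Add(5, F), -1))) (Function('L')(F) = Add(8, Mul(Add(F, F), Pow(Add(F, 5), -1))) = Add(8, Mul(Mul(2, F), Pow(Add(5, F), -1))) = Add(8, Mul(2, F, Pow(Add(5, F), -1))))
w = 0 (w = Mul(0, Add(15, -5)) = Mul(0, 10) = 0)
Add(Function('p')(Function('L')(-13), w), 4137) = Add(Add(-153, Mul(-1, 0)), 4137) = Add(Add(-153, 0), 4137) = Add(-153, 4137) = 3984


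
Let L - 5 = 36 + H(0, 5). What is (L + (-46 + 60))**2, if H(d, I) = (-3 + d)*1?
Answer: 2704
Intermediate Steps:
H(d, I) = -3 + d
L = 38 (L = 5 + (36 + (-3 + 0)) = 5 + (36 - 3) = 5 + 33 = 38)
(L + (-46 + 60))**2 = (38 + (-46 + 60))**2 = (38 + 14)**2 = 52**2 = 2704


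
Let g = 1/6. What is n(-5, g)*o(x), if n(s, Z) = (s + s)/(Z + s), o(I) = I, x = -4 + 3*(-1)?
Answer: -420/29 ≈ -14.483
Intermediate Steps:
g = ⅙ (g = 1*(⅙) = ⅙ ≈ 0.16667)
x = -7 (x = -4 - 3 = -7)
n(s, Z) = 2*s/(Z + s) (n(s, Z) = (2*s)/(Z + s) = 2*s/(Z + s))
n(-5, g)*o(x) = (2*(-5)/(⅙ - 5))*(-7) = (2*(-5)/(-29/6))*(-7) = (2*(-5)*(-6/29))*(-7) = (60/29)*(-7) = -420/29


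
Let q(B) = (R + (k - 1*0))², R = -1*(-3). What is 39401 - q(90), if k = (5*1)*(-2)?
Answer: 39352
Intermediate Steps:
k = -10 (k = 5*(-2) = -10)
R = 3
q(B) = 49 (q(B) = (3 + (-10 - 1*0))² = (3 + (-10 + 0))² = (3 - 10)² = (-7)² = 49)
39401 - q(90) = 39401 - 1*49 = 39401 - 49 = 39352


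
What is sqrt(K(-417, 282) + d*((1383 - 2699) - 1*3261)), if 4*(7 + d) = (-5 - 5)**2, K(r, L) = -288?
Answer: 3*I*sqrt(9186) ≈ 287.53*I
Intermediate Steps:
d = 18 (d = -7 + (-5 - 5)**2/4 = -7 + (1/4)*(-10)**2 = -7 + (1/4)*100 = -7 + 25 = 18)
sqrt(K(-417, 282) + d*((1383 - 2699) - 1*3261)) = sqrt(-288 + 18*((1383 - 2699) - 1*3261)) = sqrt(-288 + 18*(-1316 - 3261)) = sqrt(-288 + 18*(-4577)) = sqrt(-288 - 82386) = sqrt(-82674) = 3*I*sqrt(9186)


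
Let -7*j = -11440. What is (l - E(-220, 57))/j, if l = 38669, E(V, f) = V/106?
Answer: 1103613/46640 ≈ 23.662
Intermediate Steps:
j = 11440/7 (j = -⅐*(-11440) = 11440/7 ≈ 1634.3)
E(V, f) = V/106 (E(V, f) = V*(1/106) = V/106)
(l - E(-220, 57))/j = (38669 - (-220)/106)/(11440/7) = (38669 - 1*(-110/53))*(7/11440) = (38669 + 110/53)*(7/11440) = (2049567/53)*(7/11440) = 1103613/46640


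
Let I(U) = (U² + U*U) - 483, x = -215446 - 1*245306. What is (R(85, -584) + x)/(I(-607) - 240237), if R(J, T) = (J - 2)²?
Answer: -453863/496178 ≈ -0.91472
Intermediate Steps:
R(J, T) = (-2 + J)²
x = -460752 (x = -215446 - 245306 = -460752)
I(U) = -483 + 2*U² (I(U) = (U² + U²) - 483 = 2*U² - 483 = -483 + 2*U²)
(R(85, -584) + x)/(I(-607) - 240237) = ((-2 + 85)² - 460752)/((-483 + 2*(-607)²) - 240237) = (83² - 460752)/((-483 + 2*368449) - 240237) = (6889 - 460752)/((-483 + 736898) - 240237) = -453863/(736415 - 240237) = -453863/496178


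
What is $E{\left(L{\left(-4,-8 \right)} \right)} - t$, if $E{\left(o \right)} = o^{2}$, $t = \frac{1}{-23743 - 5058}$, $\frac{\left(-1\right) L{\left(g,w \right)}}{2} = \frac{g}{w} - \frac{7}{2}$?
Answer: $\frac{1036837}{28801} \approx 36.0$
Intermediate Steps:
$L{\left(g,w \right)} = 7 - \frac{2 g}{w}$ ($L{\left(g,w \right)} = - 2 \left(\frac{g}{w} - \frac{7}{2}\right) = - 2 \left(- \frac{7}{2} + \frac{g}{w}\right) = 7 - \frac{2 g}{w}$)
$t = - \frac{1}{28801}$ ($t = \frac{1}{-28801} = - \frac{1}{28801} \approx -3.4721 \cdot 10^{-5}$)
$E{\left(L{\left(-4,-8 \right)} \right)} - t = \left(7 - - \frac{8}{-8}\right)^{2} - - \frac{1}{28801} = \left(7 - \left(-8\right) \left(- \frac{1}{8}\right)\right)^{2} + \frac{1}{28801} = \left(7 - 1\right)^{2} + \frac{1}{28801} = 6^{2} + \frac{1}{28801} = 36 + \frac{1}{28801} = \frac{1036837}{28801}$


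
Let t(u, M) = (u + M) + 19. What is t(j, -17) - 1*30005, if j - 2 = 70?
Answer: -29931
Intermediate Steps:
j = 72 (j = 2 + 70 = 72)
t(u, M) = 19 + M + u (t(u, M) = (M + u) + 19 = 19 + M + u)
t(j, -17) - 1*30005 = (19 - 17 + 72) - 1*30005 = 74 - 30005 = -29931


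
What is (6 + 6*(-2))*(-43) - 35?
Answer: 223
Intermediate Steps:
(6 + 6*(-2))*(-43) - 35 = (6 - 12)*(-43) - 35 = -6*(-43) - 35 = 258 - 35 = 223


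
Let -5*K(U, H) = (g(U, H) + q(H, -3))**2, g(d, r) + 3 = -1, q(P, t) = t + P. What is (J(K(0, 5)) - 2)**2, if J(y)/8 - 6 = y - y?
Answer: 2116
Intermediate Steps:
q(P, t) = P + t
g(d, r) = -4 (g(d, r) = -3 - 1 = -4)
K(U, H) = -(-7 + H)**2/5 (K(U, H) = -(-4 + (H - 3))**2/5 = -(-4 + (-3 + H))**2/5 = -(-7 + H)**2/5)
J(y) = 48 (J(y) = 48 + 8*(y - y) = 48 + 8*0 = 48 + 0 = 48)
(J(K(0, 5)) - 2)**2 = (48 - 2)**2 = 46**2 = 2116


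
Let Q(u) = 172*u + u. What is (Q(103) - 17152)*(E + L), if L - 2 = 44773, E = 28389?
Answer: 48800388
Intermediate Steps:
L = 44775 (L = 2 + 44773 = 44775)
Q(u) = 173*u
(Q(103) - 17152)*(E + L) = (173*103 - 17152)*(28389 + 44775) = (17819 - 17152)*73164 = 667*73164 = 48800388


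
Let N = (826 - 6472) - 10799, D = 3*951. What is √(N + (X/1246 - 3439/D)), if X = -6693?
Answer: I*√23099610269596406/1184946 ≈ 128.26*I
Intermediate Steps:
D = 2853
N = -16445 (N = -5646 - 10799 = -16445)
√(N + (X/1246 - 3439/D)) = √(-16445 + (-6693/1246 - 3439/2853)) = √(-16445 - 23380123/3554838) = √(-58482691033/3554838) = I*√23099610269596406/1184946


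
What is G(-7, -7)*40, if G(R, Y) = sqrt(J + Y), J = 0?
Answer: 40*I*sqrt(7) ≈ 105.83*I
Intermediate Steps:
G(R, Y) = sqrt(Y) (G(R, Y) = sqrt(0 + Y) = sqrt(Y))
G(-7, -7)*40 = sqrt(-7)*40 = (I*sqrt(7))*40 = 40*I*sqrt(7)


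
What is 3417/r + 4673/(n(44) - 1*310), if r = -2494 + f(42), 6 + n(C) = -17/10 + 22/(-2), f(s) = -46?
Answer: -129925879/8348980 ≈ -15.562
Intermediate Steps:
n(C) = -187/10 (n(C) = -6 + (-17/10 + 22/(-2)) = -6 + (-17*⅒ + 22*(-½)) = -6 + (-17/10 - 11) = -6 - 127/10 = -187/10)
r = -2540 (r = -2494 - 46 = -2540)
3417/r + 4673/(n(44) - 1*310) = 3417/(-2540) + 4673/(-187/10 - 1*310) = 3417*(-1/2540) + 4673/(-187/10 - 310) = -3417/2540 + 4673/(-3287/10) = -3417/2540 + 4673*(-10/3287) = -3417/2540 - 46730/3287 = -129925879/8348980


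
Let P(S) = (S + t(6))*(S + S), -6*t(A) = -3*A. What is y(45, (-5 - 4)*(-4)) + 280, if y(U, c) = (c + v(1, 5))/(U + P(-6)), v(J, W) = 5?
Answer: 22721/81 ≈ 280.51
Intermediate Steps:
t(A) = A/2 (t(A) = -(-1)*A/2 = A/2)
P(S) = 2*S*(3 + S) (P(S) = (S + (1/2)*6)*(S + S) = (S + 3)*(2*S) = (3 + S)*(2*S) = 2*S*(3 + S))
y(U, c) = (5 + c)/(36 + U) (y(U, c) = (c + 5)/(U + 2*(-6)*(3 - 6)) = (5 + c)/(U + 2*(-6)*(-3)) = (5 + c)/(U + 36) = (5 + c)/(36 + U))
y(45, (-5 - 4)*(-4)) + 280 = (5 + (-5 - 4)*(-4))/(36 + 45) + 280 = (5 - 9*(-4))/81 + 280 = (5 + 36)/81 + 280 = (1/81)*41 + 280 = 41/81 + 280 = 22721/81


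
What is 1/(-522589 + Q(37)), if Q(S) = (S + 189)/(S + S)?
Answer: -37/19335680 ≈ -1.9136e-6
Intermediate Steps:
Q(S) = (189 + S)/(2*S) (Q(S) = (189 + S)/((2*S)) = (189 + S)*(1/(2*S)) = (189 + S)/(2*S))
1/(-522589 + Q(37)) = 1/(-522589 + (½)*(189 + 37)/37) = 1/(-522589 + (½)*(1/37)*226) = 1/(-522589 + 113/37) = 1/(-19335680/37) = -37/19335680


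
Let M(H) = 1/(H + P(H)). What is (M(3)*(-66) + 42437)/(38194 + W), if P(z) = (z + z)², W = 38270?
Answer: 551659/994032 ≈ 0.55497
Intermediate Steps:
P(z) = 4*z² (P(z) = (2*z)² = 4*z²)
M(H) = 1/(H + 4*H²)
(M(3)*(-66) + 42437)/(38194 + W) = ((1/(3*(1 + 4*3)))*(-66) + 42437)/(38194 + 38270) = ((1/(3*(1 + 12)))*(-66) + 42437)/76464 = (((⅓)/13)*(-66) + 42437)*(1/76464) = (((⅓)*(1/13))*(-66) + 42437)*(1/76464) = ((1/39)*(-66) + 42437)*(1/76464) = (-22/13 + 42437)*(1/76464) = (551659/13)*(1/76464) = 551659/994032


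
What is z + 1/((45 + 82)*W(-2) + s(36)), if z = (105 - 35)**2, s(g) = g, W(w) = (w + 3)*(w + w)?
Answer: 2312799/472 ≈ 4900.0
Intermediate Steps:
W(w) = 2*w*(3 + w) (W(w) = (3 + w)*(2*w) = 2*w*(3 + w))
z = 4900 (z = 70**2 = 4900)
z + 1/((45 + 82)*W(-2) + s(36)) = 4900 + 1/((45 + 82)*(2*(-2)*(3 - 2)) + 36) = 4900 + 1/(127*(2*(-2)*1) + 36) = 4900 + 1/(127*(-4) + 36) = 4900 + 1/(-508 + 36) = 4900 + 1/(-472) = 4900 - 1/472 = 2312799/472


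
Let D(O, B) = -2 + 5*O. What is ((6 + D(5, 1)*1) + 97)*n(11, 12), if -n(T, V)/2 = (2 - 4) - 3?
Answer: 1260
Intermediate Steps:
n(T, V) = 10 (n(T, V) = -2*((2 - 4) - 3) = -2*(-2 - 3) = -2*(-5) = 10)
((6 + D(5, 1)*1) + 97)*n(11, 12) = ((6 + (-2 + 5*5)*1) + 97)*10 = ((6 + (-2 + 25)*1) + 97)*10 = ((6 + 23*1) + 97)*10 = ((6 + 23) + 97)*10 = (29 + 97)*10 = 126*10 = 1260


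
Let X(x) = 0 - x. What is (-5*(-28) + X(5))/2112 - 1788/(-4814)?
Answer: 737691/1694528 ≈ 0.43534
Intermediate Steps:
X(x) = -x
(-5*(-28) + X(5))/2112 - 1788/(-4814) = (-5*(-28) - 1*5)/2112 - 1788/(-4814) = (140 - 5)*(1/2112) - 1788*(-1/4814) = 135*(1/2112) + 894/2407 = 45/704 + 894/2407 = 737691/1694528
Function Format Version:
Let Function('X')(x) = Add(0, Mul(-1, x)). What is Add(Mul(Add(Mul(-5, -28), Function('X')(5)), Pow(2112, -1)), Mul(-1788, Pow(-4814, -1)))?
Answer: Rational(737691, 1694528) ≈ 0.43534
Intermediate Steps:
Function('X')(x) = Mul(-1, x)
Add(Mul(Add(Mul(-5, -28), Function('X')(5)), Pow(2112, -1)), Mul(-1788, Pow(-4814, -1))) = Add(Mul(Add(Mul(-5, -28), Mul(-1, 5)), Pow(2112, -1)), Mul(-1788, Pow(-4814, -1))) = Add(Mul(Add(140, -5), Rational(1, 2112)), Mul(-1788, Rational(-1, 4814))) = Add(Mul(135, Rational(1, 2112)), Rational(894, 2407)) = Add(Rational(45, 704), Rational(894, 2407)) = Rational(737691, 1694528)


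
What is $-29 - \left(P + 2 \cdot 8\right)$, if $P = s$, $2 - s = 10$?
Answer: $-37$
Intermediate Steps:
$s = -8$ ($s = 2 - 10 = -8$)
$P = -8$
$-29 - \left(P + 2 \cdot 8\right) = -29 - \left(-8 + 2 \cdot 8\right) = -29 - \left(-8 + 16\right) = -29 - 8 = -37$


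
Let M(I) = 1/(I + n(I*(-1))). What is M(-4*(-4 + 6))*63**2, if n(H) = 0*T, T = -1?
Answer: -3969/8 ≈ -496.13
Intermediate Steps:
n(H) = 0 (n(H) = 0*(-1) = 0)
M(I) = 1/I (M(I) = 1/(I + 0) = 1/I)
M(-4*(-4 + 6))*63**2 = 63**2/(-4*(-4 + 6)) = 3969/(-4*2) = 3969/(-8) = -1/8*3969 = -3969/8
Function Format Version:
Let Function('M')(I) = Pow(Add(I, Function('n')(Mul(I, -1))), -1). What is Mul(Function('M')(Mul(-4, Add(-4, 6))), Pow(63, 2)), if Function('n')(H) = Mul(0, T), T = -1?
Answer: Rational(-3969, 8) ≈ -496.13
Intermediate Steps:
Function('n')(H) = 0 (Function('n')(H) = Mul(0, -1) = 0)
Function('M')(I) = Pow(I, -1) (Function('M')(I) = Pow(Add(I, 0), -1) = Pow(I, -1))
Mul(Function('M')(Mul(-4, Add(-4, 6))), Pow(63, 2)) = Mul(Pow(Mul(-4, Add(-4, 6)), -1), Pow(63, 2)) = Mul(Pow(Mul(-4, 2), -1), 3969) = Mul(Pow(-8, -1), 3969) = Mul(Rational(-1, 8), 3969) = Rational(-3969, 8)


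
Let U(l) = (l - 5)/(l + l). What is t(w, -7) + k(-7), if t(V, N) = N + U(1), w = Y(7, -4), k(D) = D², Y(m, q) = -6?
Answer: 40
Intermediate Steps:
w = -6
U(l) = (-5 + l)/(2*l) (U(l) = (-5 + l)/((2*l)) = (-5 + l)*(1/(2*l)) = (-5 + l)/(2*l))
t(V, N) = -2 + N (t(V, N) = N + (½)*(-5 + 1)/1 = N + (½)*1*(-4) = N - 2 = -2 + N)
t(w, -7) + k(-7) = (-2 - 7) + (-7)² = -9 + 49 = 40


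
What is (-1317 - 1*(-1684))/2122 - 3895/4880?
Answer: -647423/1035536 ≈ -0.62521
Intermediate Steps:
(-1317 - 1*(-1684))/2122 - 3895/4880 = (-1317 + 1684)*(1/2122) - 3895*1/4880 = 367*(1/2122) - 779/976 = 367/2122 - 779/976 = -647423/1035536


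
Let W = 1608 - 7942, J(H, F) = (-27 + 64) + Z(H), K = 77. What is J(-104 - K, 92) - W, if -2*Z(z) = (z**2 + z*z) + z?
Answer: -52599/2 ≈ -26300.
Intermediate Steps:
Z(z) = -z**2 - z/2 (Z(z) = -((z**2 + z*z) + z)/2 = -((z**2 + z**2) + z)/2 = -(2*z**2 + z)/2 = -(z + 2*z**2)/2 = -z**2 - z/2)
J(H, F) = 37 - H*(1/2 + H) (J(H, F) = (-27 + 64) - H*(1/2 + H) = 37 - H*(1/2 + H))
W = -6334
J(-104 - K, 92) - W = (37 - (-104 - 1*77)**2 - (-104 - 1*77)/2) - 1*(-6334) = (37 - (-104 - 77)**2 - (-104 - 77)/2) + 6334 = (37 - 1*(-181)**2 - 1/2*(-181)) + 6334 = (37 - 1*32761 + 181/2) + 6334 = (37 - 32761 + 181/2) + 6334 = -65267/2 + 6334 = -52599/2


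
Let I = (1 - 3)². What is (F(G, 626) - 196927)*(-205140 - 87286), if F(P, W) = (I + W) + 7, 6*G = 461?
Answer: 57400299540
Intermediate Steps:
G = 461/6 (G = (⅙)*461 = 461/6 ≈ 76.833)
I = 4 (I = (-2)² = 4)
F(P, W) = 11 + W (F(P, W) = (4 + W) + 7 = 11 + W)
(F(G, 626) - 196927)*(-205140 - 87286) = ((11 + 626) - 196927)*(-205140 - 87286) = (637 - 196927)*(-292426) = -196290*(-292426) = 57400299540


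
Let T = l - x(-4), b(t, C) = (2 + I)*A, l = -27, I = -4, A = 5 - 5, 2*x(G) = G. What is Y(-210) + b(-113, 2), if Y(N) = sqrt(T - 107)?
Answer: 2*I*sqrt(33) ≈ 11.489*I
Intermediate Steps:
x(G) = G/2
A = 0
b(t, C) = 0 (b(t, C) = (2 - 4)*0 = -2*0 = 0)
T = -25 (T = -27 - (-4)/2 = -27 - 1*(-2) = -27 + 2 = -25)
Y(N) = 2*I*sqrt(33) (Y(N) = sqrt(-25 - 107) = sqrt(-132) = 2*I*sqrt(33))
Y(-210) + b(-113, 2) = 2*I*sqrt(33) + 0 = 2*I*sqrt(33)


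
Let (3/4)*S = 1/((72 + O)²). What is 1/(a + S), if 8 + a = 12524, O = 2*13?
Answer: 7203/90152749 ≈ 7.9898e-5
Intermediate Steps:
O = 26
a = 12516 (a = -8 + 12524 = 12516)
S = 1/7203 (S = 4/(3*((72 + 26)²)) = 4/(3*(98²)) = (4/3)/9604 = (4/3)*(1/9604) = 1/7203 ≈ 0.00013883)
1/(a + S) = 1/(12516 + 1/7203) = 1/(90152749/7203) = 7203/90152749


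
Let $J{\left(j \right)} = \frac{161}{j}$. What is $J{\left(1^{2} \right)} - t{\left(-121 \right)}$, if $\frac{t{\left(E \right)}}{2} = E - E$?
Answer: $161$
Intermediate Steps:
$t{\left(E \right)} = 0$ ($t{\left(E \right)} = 2 \left(E - E\right) = 2 \cdot 0 = 0$)
$J{\left(1^{2} \right)} - t{\left(-121 \right)} = \frac{161}{1^{2}} - 0 = \frac{161}{1} + 0 = 161 \cdot 1 + 0 = 161 + 0 = 161$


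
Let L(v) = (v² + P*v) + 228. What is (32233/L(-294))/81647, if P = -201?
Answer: 32233/11900703426 ≈ 2.7085e-6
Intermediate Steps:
L(v) = 228 + v² - 201*v (L(v) = (v² - 201*v) + 228 = 228 + v² - 201*v)
(32233/L(-294))/81647 = (32233/(228 + (-294)² - 201*(-294)))/81647 = (32233/(228 + 86436 + 59094))*(1/81647) = (32233/145758)*(1/81647) = 32233/11900703426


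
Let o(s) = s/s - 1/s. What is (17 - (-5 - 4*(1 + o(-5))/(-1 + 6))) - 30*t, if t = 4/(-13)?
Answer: 10722/325 ≈ 32.991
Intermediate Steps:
o(s) = 1 - 1/s
t = -4/13 (t = 4*(-1/13) = -4/13 ≈ -0.30769)
(17 - (-5 - 4*(1 + o(-5))/(-1 + 6))) - 30*t = (17 - (-5 - 4*(1 + (-1 - 5)/(-5))/(-1 + 6))) - 30*(-4/13) = (17 - (-5 - 4*(1 - ⅕*(-6))/5)) + 120/13 = (17 - (-5 - 4*(1 + 6/5)/5)) + 120/13 = (17 - (-5 - 44/(5*5))) + 120/13 = (17 - (-5 - 4*11/25)) + 120/13 = (17 - (-5 - 44/25)) + 120/13 = (17 - 1*(-169/25)) + 120/13 = (17 + 169/25) + 120/13 = 594/25 + 120/13 = 10722/325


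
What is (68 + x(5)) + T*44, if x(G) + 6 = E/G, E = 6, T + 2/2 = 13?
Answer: 2956/5 ≈ 591.20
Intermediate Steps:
T = 12 (T = -1 + 13 = 12)
x(G) = -6 + 6/G
(68 + x(5)) + T*44 = (68 + (-6 + 6/5)) + 12*44 = (68 + (-6 + 6*(⅕))) + 528 = (68 + (-6 + 6/5)) + 528 = (68 - 24/5) + 528 = 316/5 + 528 = 2956/5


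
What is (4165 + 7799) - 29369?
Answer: -17405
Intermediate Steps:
(4165 + 7799) - 29369 = 11964 - 29369 = -17405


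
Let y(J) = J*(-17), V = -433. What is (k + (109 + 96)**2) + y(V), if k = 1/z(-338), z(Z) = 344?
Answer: 16988785/344 ≈ 49386.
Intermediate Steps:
y(J) = -17*J
k = 1/344 ≈ 0.0029070
(k + (109 + 96)**2) + y(V) = (1/344 + (109 + 96)**2) - 17*(-433) = (1/344 + 205**2) + 7361 = (1/344 + 42025) + 7361 = 14456601/344 + 7361 = 16988785/344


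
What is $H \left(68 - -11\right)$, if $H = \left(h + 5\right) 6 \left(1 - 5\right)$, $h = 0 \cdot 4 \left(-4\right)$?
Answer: $-9480$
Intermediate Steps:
$h = 0$ ($h = 0 \left(-4\right) = 0$)
$H = -120$ ($H = \left(0 + 5\right) 6 \left(1 - 5\right) = 5 \cdot 6 \left(-4\right) = 5 \left(-24\right) = -120$)
$H \left(68 - -11\right) = - 120 \left(68 - -11\right) = - 120 \left(68 + 11\right) = \left(-120\right) 79 = -9480$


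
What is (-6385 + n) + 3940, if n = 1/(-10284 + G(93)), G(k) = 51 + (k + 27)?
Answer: -24726286/10113 ≈ -2445.0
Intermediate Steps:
G(k) = 78 + k (G(k) = 51 + (27 + k) = 78 + k)
n = -1/10113 (n = 1/(-10284 + (78 + 93)) = 1/(-10284 + 171) = 1/(-10113) = -1/10113 ≈ -9.8883e-5)
(-6385 + n) + 3940 = (-6385 - 1/10113) + 3940 = -64571506/10113 + 3940 = -24726286/10113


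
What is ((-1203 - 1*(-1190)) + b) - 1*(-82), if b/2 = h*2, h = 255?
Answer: 1089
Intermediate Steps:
b = 1020 (b = 2*(255*2) = 2*510 = 1020)
((-1203 - 1*(-1190)) + b) - 1*(-82) = ((-1203 - 1*(-1190)) + 1020) - 1*(-82) = ((-1203 + 1190) + 1020) + 82 = (-13 + 1020) + 82 = 1007 + 82 = 1089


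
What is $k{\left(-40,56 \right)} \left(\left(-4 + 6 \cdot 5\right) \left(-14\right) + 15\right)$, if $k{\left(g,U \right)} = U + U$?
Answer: $-39088$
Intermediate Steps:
$k{\left(g,U \right)} = 2 U$
$k{\left(-40,56 \right)} \left(\left(-4 + 6 \cdot 5\right) \left(-14\right) + 15\right) = 2 \cdot 56 \left(\left(-4 + 6 \cdot 5\right) \left(-14\right) + 15\right) = 112 \left(\left(-4 + 30\right) \left(-14\right) + 15\right) = 112 \left(26 \left(-14\right) + 15\right) = 112 \left(-364 + 15\right) = 112 \left(-349\right) = -39088$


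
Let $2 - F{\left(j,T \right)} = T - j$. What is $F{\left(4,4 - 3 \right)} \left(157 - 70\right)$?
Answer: $435$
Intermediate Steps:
$F{\left(j,T \right)} = 2 + j - T$ ($F{\left(j,T \right)} = 2 - \left(T - j\right) = 2 + j - T$)
$F{\left(4,4 - 3 \right)} \left(157 - 70\right) = \left(2 + 4 - \left(4 - 3\right)\right) \left(157 - 70\right) = \left(2 + 4 - 1\right) 87 = 5 \cdot 87 = 435$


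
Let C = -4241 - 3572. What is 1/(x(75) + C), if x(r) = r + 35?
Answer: -1/7703 ≈ -0.00012982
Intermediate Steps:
x(r) = 35 + r
C = -7813
1/(x(75) + C) = 1/((35 + 75) - 7813) = 1/(110 - 7813) = 1/(-7703) = -1/7703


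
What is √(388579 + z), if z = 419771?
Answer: 5*√32334 ≈ 899.08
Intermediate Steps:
√(388579 + z) = √(388579 + 419771) = √808350 = 5*√32334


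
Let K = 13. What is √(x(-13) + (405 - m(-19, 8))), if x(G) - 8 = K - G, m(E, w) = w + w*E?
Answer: √583 ≈ 24.145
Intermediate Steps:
m(E, w) = w + E*w
x(G) = 21 - G (x(G) = 8 + (13 - G) = 21 - G)
√(x(-13) + (405 - m(-19, 8))) = √((21 - 1*(-13)) + (405 - 8*(1 - 19))) = √((21 + 13) + (405 - 8*(-18))) = √(34 + (405 - 1*(-144))) = √(34 + (405 + 144)) = √(34 + 549) = √583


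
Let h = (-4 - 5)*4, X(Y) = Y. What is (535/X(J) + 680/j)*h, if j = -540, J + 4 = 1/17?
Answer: 991372/201 ≈ 4932.2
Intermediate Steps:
J = -67/17 (J = -4 + 1/17 = -67/17 ≈ -3.9412)
h = -36 (h = -9*4 = -36)
(535/X(J) + 680/j)*h = (535/(-67/17) + 680/(-540))*(-36) = (535*(-17/67) + 680*(-1/540))*(-36) = (-9095/67 - 34/27)*(-36) = -247843/1809*(-36) = 991372/201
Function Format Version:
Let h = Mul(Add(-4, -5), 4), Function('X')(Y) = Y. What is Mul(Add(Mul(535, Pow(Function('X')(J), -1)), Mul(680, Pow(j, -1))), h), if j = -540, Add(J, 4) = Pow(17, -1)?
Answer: Rational(991372, 201) ≈ 4932.2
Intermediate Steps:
J = Rational(-67, 17) (J = Add(-4, Pow(17, -1)) = Add(-4, Rational(1, 17)) = Rational(-67, 17) ≈ -3.9412)
h = -36 (h = Mul(-9, 4) = -36)
Mul(Add(Mul(535, Pow(Function('X')(J), -1)), Mul(680, Pow(j, -1))), h) = Mul(Add(Mul(535, Pow(Rational(-67, 17), -1)), Mul(680, Pow(-540, -1))), -36) = Mul(Add(Mul(535, Rational(-17, 67)), Mul(680, Rational(-1, 540))), -36) = Mul(Add(Rational(-9095, 67), Rational(-34, 27)), -36) = Mul(Rational(-247843, 1809), -36) = Rational(991372, 201)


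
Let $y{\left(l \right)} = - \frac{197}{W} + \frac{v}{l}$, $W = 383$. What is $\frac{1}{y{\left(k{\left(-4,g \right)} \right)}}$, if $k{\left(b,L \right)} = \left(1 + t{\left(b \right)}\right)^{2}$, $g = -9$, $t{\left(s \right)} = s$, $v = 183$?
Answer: $\frac{1149}{22772} \approx 0.050457$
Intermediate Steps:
$k{\left(b,L \right)} = \left(1 + b\right)^{2}$
$y{\left(l \right)} = - \frac{197}{383} + \frac{183}{l}$
$\frac{1}{y{\left(k{\left(-4,g \right)} \right)}} = \frac{1}{- \frac{197}{383} + \frac{183}{\left(1 - 4\right)^{2}}} = \frac{1}{- \frac{197}{383} + \frac{183}{\left(-3\right)^{2}}} = \frac{1}{- \frac{197}{383} + \frac{183}{9}} = \frac{1}{- \frac{197}{383} + 183 \cdot \frac{1}{9}} = \frac{1}{- \frac{197}{383} + \frac{61}{3}} = \frac{1}{\frac{22772}{1149}} = \frac{1149}{22772}$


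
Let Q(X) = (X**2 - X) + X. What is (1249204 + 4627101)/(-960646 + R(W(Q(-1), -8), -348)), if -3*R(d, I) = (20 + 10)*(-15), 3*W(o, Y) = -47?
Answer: -5876305/960496 ≈ -6.1180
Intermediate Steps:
Q(X) = X**2
W(o, Y) = -47/3 (W(o, Y) = (1/3)*(-47) = -47/3)
R(d, I) = 150 (R(d, I) = -(20 + 10)*(-15)/3 = -10*(-15) = -1/3*(-450) = 150)
(1249204 + 4627101)/(-960646 + R(W(Q(-1), -8), -348)) = (1249204 + 4627101)/(-960646 + 150) = 5876305/(-960496) = 5876305*(-1/960496) = -5876305/960496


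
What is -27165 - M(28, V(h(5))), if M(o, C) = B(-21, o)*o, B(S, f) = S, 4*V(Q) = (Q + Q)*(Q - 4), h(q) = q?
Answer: -26577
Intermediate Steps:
V(Q) = Q*(-4 + Q)/2 (V(Q) = ((Q + Q)*(Q - 4))/4 = ((2*Q)*(-4 + Q))/4 = (2*Q*(-4 + Q))/4 = Q*(-4 + Q)/2)
M(o, C) = -21*o
-27165 - M(28, V(h(5))) = -27165 - (-21)*28 = -27165 - 1*(-588) = -27165 + 588 = -26577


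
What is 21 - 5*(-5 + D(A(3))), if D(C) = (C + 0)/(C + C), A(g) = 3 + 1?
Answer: 87/2 ≈ 43.500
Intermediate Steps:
A(g) = 4
D(C) = ½ (D(C) = C/((2*C)) = C*(1/(2*C)) = ½)
21 - 5*(-5 + D(A(3))) = 21 - 5*(-5 + ½) = 21 - 5*(-9/2) = 21 + 45/2 = 87/2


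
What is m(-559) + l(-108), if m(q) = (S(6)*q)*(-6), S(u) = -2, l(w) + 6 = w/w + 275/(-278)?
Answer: -1866489/278 ≈ -6714.0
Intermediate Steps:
l(w) = -1665/278 (l(w) = -6 + (w/w + 275/(-278)) = -6 + (1 + 275*(-1/278)) = -6 + (1 - 275/278) = -6 + 3/278 = -1665/278)
m(q) = 12*q (m(q) = -2*q*(-6) = 12*q)
m(-559) + l(-108) = 12*(-559) - 1665/278 = -6708 - 1665/278 = -1866489/278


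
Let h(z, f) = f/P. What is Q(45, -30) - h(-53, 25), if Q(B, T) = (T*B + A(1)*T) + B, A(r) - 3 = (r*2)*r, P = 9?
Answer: -13120/9 ≈ -1457.8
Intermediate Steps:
A(r) = 3 + 2*r² (A(r) = 3 + (r*2)*r = 3 + (2*r)*r = 3 + 2*r²)
h(z, f) = f/9
Q(B, T) = B + 5*T + B*T (Q(B, T) = (T*B + (3 + 2*1²)*T) + B = (B*T + (3 + 2*1)*T) + B = (B*T + (3 + 2)*T) + B = (B*T + 5*T) + B = (5*T + B*T) + B = B + 5*T + B*T)
Q(45, -30) - h(-53, 25) = (45 + 5*(-30) + 45*(-30)) - 25/9 = (45 - 150 - 1350) - 1*25/9 = -1455 - 25/9 = -13120/9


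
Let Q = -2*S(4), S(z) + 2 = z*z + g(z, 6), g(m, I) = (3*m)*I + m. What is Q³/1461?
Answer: -1944000/487 ≈ -3991.8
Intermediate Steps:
g(m, I) = m + 3*I*m (g(m, I) = 3*I*m + m = m + 3*I*m)
S(z) = -2 + z² + 19*z (S(z) = -2 + (z*z + z*(1 + 3*6)) = -2 + (z² + z*(1 + 18)) = -2 + (z² + z*19) = -2 + (z² + 19*z) = -2 + z² + 19*z)
Q = -180 (Q = -2*(-2 + 4² + 19*4) = -2*(-2 + 16 + 76) = -2*90 = -180)
Q³/1461 = (-180)³/1461 = -5832000*1/1461 = -1944000/487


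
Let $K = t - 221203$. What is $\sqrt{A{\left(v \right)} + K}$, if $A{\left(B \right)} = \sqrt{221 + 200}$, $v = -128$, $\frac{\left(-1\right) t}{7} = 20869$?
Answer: $\sqrt{-367286 + \sqrt{421}} \approx 606.02 i$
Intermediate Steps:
$t = -146083$ ($t = \left(-7\right) 20869 = -146083$)
$K = -367286$ ($K = -146083 - 221203 = -367286$)
$A{\left(B \right)} = \sqrt{421}$
$\sqrt{A{\left(v \right)} + K} = \sqrt{\sqrt{421} - 367286} = \sqrt{-367286 + \sqrt{421}}$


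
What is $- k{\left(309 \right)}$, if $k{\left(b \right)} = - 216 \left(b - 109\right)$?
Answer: $43200$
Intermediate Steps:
$k{\left(b \right)} = 23544 - 216 b$ ($k{\left(b \right)} = - 216 \left(-109 + b\right) = 23544 - 216 b$)
$- k{\left(309 \right)} = - (23544 - 66744) = \left(-1\right) \left(-43200\right) = 43200$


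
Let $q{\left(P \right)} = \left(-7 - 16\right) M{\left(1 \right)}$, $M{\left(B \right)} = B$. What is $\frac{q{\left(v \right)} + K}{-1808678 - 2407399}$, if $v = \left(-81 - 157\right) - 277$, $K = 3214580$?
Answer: $- \frac{357173}{468453} \approx -0.76245$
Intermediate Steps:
$v = -515$ ($v = \left(-81 - 157\right) - 277 = -238 - 277 = -515$)
$q{\left(P \right)} = -23$ ($q{\left(P \right)} = \left(-7 - 16\right) 1 = \left(-23\right) 1 = -23$)
$\frac{q{\left(v \right)} + K}{-1808678 - 2407399} = \frac{-23 + 3214580}{-1808678 - 2407399} = \frac{3214557}{-4216077} = 3214557 \left(- \frac{1}{4216077}\right) = - \frac{357173}{468453}$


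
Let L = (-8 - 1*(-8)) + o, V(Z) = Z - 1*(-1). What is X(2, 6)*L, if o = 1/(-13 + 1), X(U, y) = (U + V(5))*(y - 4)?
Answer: -4/3 ≈ -1.3333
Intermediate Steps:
V(Z) = 1 + Z (V(Z) = Z + 1 = 1 + Z)
X(U, y) = (-4 + y)*(6 + U) (X(U, y) = (U + (1 + 5))*(y - 4) = (U + 6)*(-4 + y) = (6 + U)*(-4 + y) = (-4 + y)*(6 + U))
o = -1/12 (o = 1/(-12) = -1/12 ≈ -0.083333)
L = -1/12 (L = (-8 - 1*(-8)) - 1/12 = (-8 + 8) - 1/12 = 0 - 1/12 = -1/12 ≈ -0.083333)
X(2, 6)*L = (-24 - 4*2 + 6*6 + 2*6)*(-1/12) = (-24 - 8 + 36 + 12)*(-1/12) = 16*(-1/12) = -4/3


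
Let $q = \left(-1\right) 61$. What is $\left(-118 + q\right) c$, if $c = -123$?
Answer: $22017$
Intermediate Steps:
$q = -61$
$\left(-118 + q\right) c = \left(-118 - 61\right) \left(-123\right) = \left(-179\right) \left(-123\right) = 22017$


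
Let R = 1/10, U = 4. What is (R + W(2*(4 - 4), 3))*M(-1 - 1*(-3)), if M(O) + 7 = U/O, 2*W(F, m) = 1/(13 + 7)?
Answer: -5/8 ≈ -0.62500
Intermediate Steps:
W(F, m) = 1/40 (W(F, m) = 1/(2*(13 + 7)) = (1/2)/20 = (1/2)*(1/20) = 1/40)
R = 1/10 ≈ 0.10000
M(O) = -7 + 4/O
(R + W(2*(4 - 4), 3))*M(-1 - 1*(-3)) = (1/10 + 1/40)*(-7 + 4/(-1 - 1*(-3))) = (-7 + 4/(-1 + 3))/8 = (-7 + 4/2)/8 = (-7 + 4*(1/2))/8 = (-7 + 2)/8 = (1/8)*(-5) = -5/8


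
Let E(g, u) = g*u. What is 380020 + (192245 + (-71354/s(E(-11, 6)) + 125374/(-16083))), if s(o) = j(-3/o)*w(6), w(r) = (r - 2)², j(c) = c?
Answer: 30502725383/64332 ≈ 4.7415e+5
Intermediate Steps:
w(r) = (-2 + r)²
s(o) = -48/o (s(o) = (-3/o)*(-2 + 6)² = -3/o*4² = -3/o*16 = -48/o)
380020 + (192245 + (-71354/s(E(-11, 6)) + 125374/(-16083))) = 380020 + (192245 + (-71354/((-48/((-11*6)))) + 125374/(-16083))) = 380020 + (192245 + (-71354/((-48/(-66))) + 125374*(-1/16083))) = 380020 + (192245 + (-71354/((-48*(-1/66))) - 125374/16083)) = 380020 + (192245 + (-71354/8/11 - 125374/16083)) = 380020 + (192245 + (-71354*11/8 - 125374/16083)) = 380020 + (192245 + (-392447/4 - 125374/16083)) = 380020 + (192245 - 6312226597/64332) = 380020 + 6055278743/64332 = 30502725383/64332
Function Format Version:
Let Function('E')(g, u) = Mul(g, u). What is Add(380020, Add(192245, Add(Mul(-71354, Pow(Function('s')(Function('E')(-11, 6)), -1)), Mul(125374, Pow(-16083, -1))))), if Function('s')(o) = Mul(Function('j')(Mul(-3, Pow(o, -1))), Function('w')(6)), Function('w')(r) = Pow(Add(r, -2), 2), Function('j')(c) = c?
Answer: Rational(30502725383, 64332) ≈ 4.7415e+5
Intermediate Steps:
Function('w')(r) = Pow(Add(-2, r), 2)
Function('s')(o) = Mul(-48, Pow(o, -1)) (Function('s')(o) = Mul(Mul(-3, Pow(o, -1)), Pow(Add(-2, 6), 2)) = Mul(Mul(-3, Pow(o, -1)), Pow(4, 2)) = Mul(Mul(-3, Pow(o, -1)), 16) = Mul(-48, Pow(o, -1)))
Add(380020, Add(192245, Add(Mul(-71354, Pow(Function('s')(Function('E')(-11, 6)), -1)), Mul(125374, Pow(-16083, -1))))) = Add(380020, Add(192245, Add(Mul(-71354, Pow(Mul(-48, Pow(Mul(-11, 6), -1)), -1)), Mul(125374, Pow(-16083, -1))))) = Add(380020, Add(192245, Add(Mul(-71354, Pow(Mul(-48, Pow(-66, -1)), -1)), Mul(125374, Rational(-1, 16083))))) = Add(380020, Add(192245, Add(Mul(-71354, Pow(Mul(-48, Rational(-1, 66)), -1)), Rational(-125374, 16083)))) = Add(380020, Add(192245, Add(Mul(-71354, Pow(Rational(8, 11), -1)), Rational(-125374, 16083)))) = Add(380020, Add(192245, Add(Mul(-71354, Rational(11, 8)), Rational(-125374, 16083)))) = Add(380020, Add(192245, Add(Rational(-392447, 4), Rational(-125374, 16083)))) = Add(380020, Add(192245, Rational(-6312226597, 64332))) = Add(380020, Rational(6055278743, 64332)) = Rational(30502725383, 64332)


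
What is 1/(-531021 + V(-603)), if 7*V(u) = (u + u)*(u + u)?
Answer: -7/2262711 ≈ -3.0936e-6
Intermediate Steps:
V(u) = 4*u**2/7 (V(u) = ((u + u)*(u + u))/7 = ((2*u)*(2*u))/7 = (4*u**2)/7 = 4*u**2/7)
1/(-531021 + V(-603)) = 1/(-531021 + (4/7)*(-603)**2) = 1/(-531021 + (4/7)*363609) = 1/(-531021 + 1454436/7) = 1/(-2262711/7) = -7/2262711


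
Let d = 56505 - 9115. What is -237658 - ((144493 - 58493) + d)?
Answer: -371048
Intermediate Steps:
d = 47390
-237658 - ((144493 - 58493) + d) = -237658 - ((144493 - 58493) + 47390) = -237658 - (86000 + 47390) = -237658 - 1*133390 = -237658 - 133390 = -371048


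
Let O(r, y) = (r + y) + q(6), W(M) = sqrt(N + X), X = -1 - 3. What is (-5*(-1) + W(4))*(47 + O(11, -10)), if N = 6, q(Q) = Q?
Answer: 270 + 54*sqrt(2) ≈ 346.37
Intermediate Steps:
X = -4
W(M) = sqrt(2) (W(M) = sqrt(6 - 4) = sqrt(2))
O(r, y) = 6 + r + y (O(r, y) = (r + y) + 6 = 6 + r + y)
(-5*(-1) + W(4))*(47 + O(11, -10)) = (-5*(-1) + sqrt(2))*(47 + (6 + 11 - 10)) = (5 + sqrt(2))*(47 + 7) = (5 + sqrt(2))*54 = 270 + 54*sqrt(2)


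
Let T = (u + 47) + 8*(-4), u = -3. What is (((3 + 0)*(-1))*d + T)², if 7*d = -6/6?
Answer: 7569/49 ≈ 154.47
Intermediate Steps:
d = -⅐ (d = (-6/6)/7 = (-6*⅙)/7 = (⅐)*(-1) = -⅐ ≈ -0.14286)
T = 12 (T = (-3 + 47) + 8*(-4) = 44 - 32 = 12)
(((3 + 0)*(-1))*d + T)² = (((3 + 0)*(-1))*(-⅐) + 12)² = ((3*(-1))*(-⅐) + 12)² = (-3*(-⅐) + 12)² = (3/7 + 12)² = (87/7)² = 7569/49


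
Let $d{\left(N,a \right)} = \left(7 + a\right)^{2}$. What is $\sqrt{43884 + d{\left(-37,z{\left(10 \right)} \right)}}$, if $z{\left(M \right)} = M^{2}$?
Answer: $\sqrt{55333} \approx 235.23$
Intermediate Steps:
$\sqrt{43884 + d{\left(-37,z{\left(10 \right)} \right)}} = \sqrt{43884 + \left(7 + 10^{2}\right)^{2}} = \sqrt{43884 + \left(7 + 100\right)^{2}} = \sqrt{43884 + 107^{2}} = \sqrt{43884 + 11449} = \sqrt{55333}$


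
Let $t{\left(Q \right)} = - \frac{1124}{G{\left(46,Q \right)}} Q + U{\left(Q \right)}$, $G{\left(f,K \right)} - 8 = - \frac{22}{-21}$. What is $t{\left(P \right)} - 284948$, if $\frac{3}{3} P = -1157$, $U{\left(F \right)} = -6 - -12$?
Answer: $- \frac{13414576}{95} \approx -1.4121 \cdot 10^{5}$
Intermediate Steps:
$U{\left(F \right)} = 6$ ($U{\left(F \right)} = -6 + 12 = 6$)
$P = -1157$
$G{\left(f,K \right)} = \frac{190}{21}$ ($G{\left(f,K \right)} = 8 - \frac{22}{-21} = 8 - - \frac{22}{21} = 8 + \frac{22}{21} = \frac{190}{21}$)
$t{\left(Q \right)} = 6 - \frac{11802 Q}{95}$ ($t{\left(Q \right)} = - \frac{1124}{\frac{190}{21}} Q + 6 = \left(-1124\right) \frac{21}{190} Q + 6 = - \frac{11802 Q}{95} + 6 = 6 - \frac{11802 Q}{95}$)
$t{\left(P \right)} - 284948 = \left(6 - - \frac{13654914}{95}\right) - 284948 = \left(6 + \frac{13654914}{95}\right) - 284948 = \frac{13655484}{95} - 284948 = - \frac{13414576}{95}$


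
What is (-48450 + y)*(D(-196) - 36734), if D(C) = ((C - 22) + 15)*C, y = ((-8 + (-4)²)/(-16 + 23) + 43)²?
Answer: -6958749726/49 ≈ -1.4202e+8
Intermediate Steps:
y = 95481/49 (y = ((-8 + 16)/7 + 43)² = (8*(⅐) + 43)² = (8/7 + 43)² = (309/7)² = 95481/49 ≈ 1948.6)
D(C) = C*(-7 + C) (D(C) = ((-22 + C) + 15)*C = (-7 + C)*C = C*(-7 + C))
(-48450 + y)*(D(-196) - 36734) = (-48450 + 95481/49)*(-196*(-7 - 196) - 36734) = -2278569*(-196*(-203) - 36734)/49 = -2278569*(39788 - 36734)/49 = -2278569/49*3054 = -6958749726/49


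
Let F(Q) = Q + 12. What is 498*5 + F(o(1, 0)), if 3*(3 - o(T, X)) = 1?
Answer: 7514/3 ≈ 2504.7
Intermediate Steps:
o(T, X) = 8/3 (o(T, X) = 3 - 1/3*1 = 3 - 1/3 = 8/3)
F(Q) = 12 + Q
498*5 + F(o(1, 0)) = 498*5 + (12 + 8/3) = 2490 + 44/3 = 7514/3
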